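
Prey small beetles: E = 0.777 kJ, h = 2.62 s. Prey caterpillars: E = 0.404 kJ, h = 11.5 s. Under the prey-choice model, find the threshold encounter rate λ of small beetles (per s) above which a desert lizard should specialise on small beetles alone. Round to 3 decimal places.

The zero-one rule: include caterpillars iff E₂/h₂ > λE₁/(1+λh₁). Equality gives the switch point.
λE₁h₂ = E₂ + λE₂h₁ ⇒ λ = E₂/(E₁h₂ − E₂h₁) = 0.404/(8.936 − 1.058) = 0.05129 per s.

0.051 per s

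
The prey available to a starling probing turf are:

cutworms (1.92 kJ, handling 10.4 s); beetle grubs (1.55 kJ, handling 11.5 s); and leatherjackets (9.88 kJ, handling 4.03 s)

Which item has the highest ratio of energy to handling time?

In descending order of E/h:
leatherjackets: 9.88/4.03 = 2.45 kJ/s
cutworms: 1.92/10.4 = 0.185 kJ/s
beetle grubs: 1.55/11.5 = 0.135 kJ/s

leatherjackets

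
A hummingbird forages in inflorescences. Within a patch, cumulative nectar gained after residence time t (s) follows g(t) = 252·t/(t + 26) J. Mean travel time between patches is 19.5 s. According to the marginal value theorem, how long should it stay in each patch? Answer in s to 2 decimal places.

22.52 s

By the marginal value theorem, leave when the instantaneous gain rate g'(t) equals the habitat-wide average g(t)/(T + t).
g'(t) = 252·26/(t + 26)². Setting 252·26/(t+26)² = 252t/[(t+26)(19.5+t)] gives 26(19.5+t) = t(t+26), so t² = 26×19.5 = 507.
t* = √507 = 22.52 s.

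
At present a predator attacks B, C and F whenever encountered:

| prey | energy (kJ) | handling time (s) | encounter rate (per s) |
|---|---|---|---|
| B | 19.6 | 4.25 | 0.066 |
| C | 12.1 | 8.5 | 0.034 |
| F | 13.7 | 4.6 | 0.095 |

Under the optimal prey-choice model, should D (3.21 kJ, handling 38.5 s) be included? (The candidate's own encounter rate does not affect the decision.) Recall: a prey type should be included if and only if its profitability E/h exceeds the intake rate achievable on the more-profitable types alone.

Intake rate on the current diet: R = (0.066×19.6 + 0.034×12.1 + 0.095×13.7) / (1 + 0.066×4.25 + 0.034×8.5 + 0.095×4.6) = 3.006/2.006 = 1.498 kJ/s.
Profitability of D: 3.21/38.5 = 0.08338 kJ/s.
Since 0.08338 < R, time spent handling D is better spent searching.

No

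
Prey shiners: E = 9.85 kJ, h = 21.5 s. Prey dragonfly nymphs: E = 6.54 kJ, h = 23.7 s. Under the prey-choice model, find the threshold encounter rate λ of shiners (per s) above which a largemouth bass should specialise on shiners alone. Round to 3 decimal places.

0.070 per s

The zero-one rule: include dragonfly nymphs iff E₂/h₂ > λE₁/(1+λh₁). Equality gives the switch point.
λE₁h₂ = E₂ + λE₂h₁ ⇒ λ = E₂/(E₁h₂ − E₂h₁) = 6.54/(233.4 − 140.6) = 0.07045 per s.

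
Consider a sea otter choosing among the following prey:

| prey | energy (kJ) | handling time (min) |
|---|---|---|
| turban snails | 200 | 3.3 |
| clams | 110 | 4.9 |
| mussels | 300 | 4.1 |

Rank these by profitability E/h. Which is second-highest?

In descending order of E/h:
mussels: 300/4.1 = 73.2 kJ/min
turban snails: 200/3.3 = 60.6 kJ/min
clams: 110/4.9 = 22.4 kJ/min

turban snails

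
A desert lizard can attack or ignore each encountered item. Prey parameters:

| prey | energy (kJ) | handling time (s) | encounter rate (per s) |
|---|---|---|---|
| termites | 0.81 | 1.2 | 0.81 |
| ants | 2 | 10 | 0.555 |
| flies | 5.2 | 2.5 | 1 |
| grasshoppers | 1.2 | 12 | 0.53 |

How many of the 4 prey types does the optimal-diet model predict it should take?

Profitabilities (E/h, kJ/s): flies 2.08, termites 0.675, ants 0.2, grasshoppers 0.1. Add prey in this order while the next type's profitability exceeds the intake rate on those already taken.
Rate on top 1: 1.486. termites: 0.675 < 1.486 → exclude; stop.
Optimal diet: flies — 1 of 4 types.

1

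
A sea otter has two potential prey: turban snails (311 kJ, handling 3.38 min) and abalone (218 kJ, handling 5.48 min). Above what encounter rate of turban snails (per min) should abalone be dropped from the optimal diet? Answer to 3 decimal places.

0.225 per min

The zero-one rule: include abalone iff E₂/h₂ > λE₁/(1+λh₁). Equality gives the switch point.
λE₁h₂ = E₂ + λE₂h₁ ⇒ λ = E₂/(E₁h₂ − E₂h₁) = 218/(1704 − 736.8) = 0.2253 per min.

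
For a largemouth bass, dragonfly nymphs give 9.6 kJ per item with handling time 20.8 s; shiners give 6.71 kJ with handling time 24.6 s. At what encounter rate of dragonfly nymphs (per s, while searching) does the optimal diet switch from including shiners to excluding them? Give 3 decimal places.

The zero-one rule: include shiners iff E₂/h₂ > λE₁/(1+λh₁). Equality gives the switch point.
λE₁h₂ = E₂ + λE₂h₁ ⇒ λ = E₂/(E₁h₂ − E₂h₁) = 6.71/(236.2 − 139.6) = 0.06947 per s.

0.069 per s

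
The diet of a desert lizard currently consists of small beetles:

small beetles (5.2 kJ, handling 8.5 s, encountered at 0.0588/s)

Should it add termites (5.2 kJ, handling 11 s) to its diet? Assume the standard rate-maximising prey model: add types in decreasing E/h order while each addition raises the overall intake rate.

Yes

Current rate: (0.0588×5.2)/(1 + 0.0588×8.5) = 0.2039 kJ/s.
Profitability of termites: 5.2/11 = 0.4727 kJ/s.
0.4727 > 0.2039, so adding termites raises the average — include it.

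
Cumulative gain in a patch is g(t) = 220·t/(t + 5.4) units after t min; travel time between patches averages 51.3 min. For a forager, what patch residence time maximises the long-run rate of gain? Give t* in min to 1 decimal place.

Optimal t* satisfies g'(t*) = g(t*)/(T + t*).
g'(t) = 220·5.4/(t + 5.4)². Setting 220·5.4/(t+5.4)² = 220t/[(t+5.4)(51.3+t)] gives 5.4(51.3+t) = t(t+5.4), so t² = 5.4×51.3 = 277.
t* = √277 = 16.64 min.

16.6 min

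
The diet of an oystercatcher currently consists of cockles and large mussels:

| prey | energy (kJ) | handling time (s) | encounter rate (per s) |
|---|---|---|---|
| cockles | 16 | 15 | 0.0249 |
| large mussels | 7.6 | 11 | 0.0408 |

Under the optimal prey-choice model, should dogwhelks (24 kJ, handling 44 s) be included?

On cockles and large mussels alone, R = ΣλE/(1+Σλh) = 0.7085/1.822 = 0.3888 kJ/s.
Profitability of dogwhelks: 24/44 = 0.5455 kJ/s.
0.5455 > 0.3888, so adding dogwhelks raises the average — include it.

Yes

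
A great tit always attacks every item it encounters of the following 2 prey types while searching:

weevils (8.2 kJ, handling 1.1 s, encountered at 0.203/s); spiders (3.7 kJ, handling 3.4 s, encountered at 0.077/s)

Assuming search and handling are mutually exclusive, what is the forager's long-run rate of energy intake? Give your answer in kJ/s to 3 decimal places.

Energy encountered per unit search time: 0.203×8.2 + 0.077×3.7 = 1.95 kJ/s.
Handling time per unit search time: 0.203×1.1 + 0.077×3.4 = 0.4851.
Rate = 1.95/(1 + 0.4851) = 1.313 kJ/s.

1.313 kJ/s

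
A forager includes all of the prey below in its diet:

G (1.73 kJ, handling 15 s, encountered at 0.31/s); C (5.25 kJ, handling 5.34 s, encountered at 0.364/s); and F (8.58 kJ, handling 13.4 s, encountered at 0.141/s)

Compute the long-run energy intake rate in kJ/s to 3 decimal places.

Energy encountered per unit search time: 0.31×1.73 + 0.364×5.25 + 0.141×8.58 = 3.657 kJ/s.
Handling time per unit search time: 0.31×15 + 0.364×5.34 + 0.141×13.4 = 8.483.
Rate = 3.657/(1 + 8.483) = 0.3856 kJ/s.

0.386 kJ/s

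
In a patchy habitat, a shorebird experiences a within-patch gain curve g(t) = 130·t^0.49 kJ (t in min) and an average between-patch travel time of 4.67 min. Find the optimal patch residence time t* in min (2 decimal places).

Optimal t* satisfies g'(t*) = g(t*)/(T + t*).
g'(t) = 0.49·130·t^-0.51. Setting 0.49·130·t^-0.51 = 130·t^0.49/(4.67+t) gives 0.49(4.67+t) = t, so 0.51·t = 0.49×4.67.
t* = 0.49×4.67/0.51 = 4.487 min.

4.49 min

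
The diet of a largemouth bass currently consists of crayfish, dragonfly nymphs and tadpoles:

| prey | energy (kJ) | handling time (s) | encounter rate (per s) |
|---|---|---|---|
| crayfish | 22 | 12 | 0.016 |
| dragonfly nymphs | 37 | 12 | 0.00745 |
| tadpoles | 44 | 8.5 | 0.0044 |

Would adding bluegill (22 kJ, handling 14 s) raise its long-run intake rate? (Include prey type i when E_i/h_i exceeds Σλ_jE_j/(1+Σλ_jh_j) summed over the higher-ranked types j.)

Current rate: (0.016×22 + 0.00745×37 + 0.0044×44)/(1 + 0.016×12 + 0.00745×12 + 0.0044×8.5) = 0.6227 kJ/s.
bluegill: E/h = 22/14 = 1.571 kJ/s.
1.571 > 0.6227, so adding bluegill raises the average — include it.

Yes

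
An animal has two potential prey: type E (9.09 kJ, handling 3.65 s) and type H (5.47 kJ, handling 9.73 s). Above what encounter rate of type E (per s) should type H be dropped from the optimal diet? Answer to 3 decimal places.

0.080 per s

Drop type H once their profitability E₂/h₂ falls below the rate achievable on type E alone: E₂/h₂ = λE₁/(1 + λh₁).
Solve for λ: λE₁h₂ = E₂(1 + λh₁) → λ(E₁h₂ − E₂h₁) = E₂ → λ = E₂/(E₁h₂ − E₂h₁).
λ = 5.47/(9.09×9.73 − 5.47×3.65) = 5.47/68.48 = 0.07988 per s.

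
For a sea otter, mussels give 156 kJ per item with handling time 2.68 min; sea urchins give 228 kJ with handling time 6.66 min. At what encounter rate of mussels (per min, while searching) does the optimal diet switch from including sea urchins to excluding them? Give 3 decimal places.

0.533 per min

At the threshold, the rate on mussels alone equals the profitability of sea urchins: λ·156/(1 + λ·2.68) = 228/6.66 = 34.23.
Rearranging, λ(156 − 34.23×2.68) = 34.23, so λ = 34.23/64.25 = 0.5328 per min.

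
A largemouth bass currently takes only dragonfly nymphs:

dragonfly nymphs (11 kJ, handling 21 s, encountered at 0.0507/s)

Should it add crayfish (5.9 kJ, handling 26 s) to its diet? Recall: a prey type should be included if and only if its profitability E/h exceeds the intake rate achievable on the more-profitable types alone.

Current rate: (0.0507×11)/(1 + 0.0507×21) = 0.2701 kJ/s.
crayfish: E/h = 5.9/26 = 0.2269 kJ/s.
0.2269 < 0.2701, so adding crayfish would lower the average — exclude it.

No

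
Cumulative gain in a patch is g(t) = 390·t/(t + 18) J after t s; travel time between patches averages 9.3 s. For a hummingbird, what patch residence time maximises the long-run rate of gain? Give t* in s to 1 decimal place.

By the marginal value theorem, leave when the instantaneous gain rate g'(t) equals the habitat-wide average g(t)/(T + t).
g'(t) = 390·18/(t + 18)². Setting 390·18/(t+18)² = 390t/[(t+18)(9.3+t)] gives 18(9.3+t) = t(t+18), so t² = 18×9.3 = 167.4.
t* = √167.4 = 12.94 s.

12.9 s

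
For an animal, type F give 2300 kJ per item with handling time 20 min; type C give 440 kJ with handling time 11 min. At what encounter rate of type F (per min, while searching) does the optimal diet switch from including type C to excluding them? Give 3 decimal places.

0.027 per min

Drop type C once their profitability E₂/h₂ falls below the rate achievable on type F alone: E₂/h₂ = λE₁/(1 + λh₁).
Solve for λ: λE₁h₂ = E₂(1 + λh₁) → λ(E₁h₂ − E₂h₁) = E₂ → λ = E₂/(E₁h₂ − E₂h₁).
λ = 440/(2300×11 − 440×20) = 440/1.65e+04 = 0.02667 per min.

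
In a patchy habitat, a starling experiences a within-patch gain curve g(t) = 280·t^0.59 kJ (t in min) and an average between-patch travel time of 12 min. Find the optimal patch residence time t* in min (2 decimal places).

17.27 min

Optimal t* satisfies g'(t*) = g(t*)/(T + t*).
g'(t) = 0.59·280·t^-0.41. Setting 0.59·280·t^-0.41 = 280·t^0.59/(12+t) gives 0.59(12+t) = t, so 0.41·t = 0.59×12.
t* = 0.59×12/0.41 = 17.27 min.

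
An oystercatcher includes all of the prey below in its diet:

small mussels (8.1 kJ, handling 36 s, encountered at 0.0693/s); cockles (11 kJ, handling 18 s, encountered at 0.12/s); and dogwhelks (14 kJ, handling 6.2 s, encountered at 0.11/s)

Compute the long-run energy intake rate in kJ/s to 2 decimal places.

0.54 kJ/s

R = Σλ_iE_i / (1 + Σλ_ih_i)
Numerator: 0.0693×8.1 + 0.12×11 + 0.11×14 = 3.421
Denominator: 1 + 0.0693×36 + 0.12×18 + 0.11×6.2 = 6.337
R = 3.421/6.337 = 0.5399 kJ/s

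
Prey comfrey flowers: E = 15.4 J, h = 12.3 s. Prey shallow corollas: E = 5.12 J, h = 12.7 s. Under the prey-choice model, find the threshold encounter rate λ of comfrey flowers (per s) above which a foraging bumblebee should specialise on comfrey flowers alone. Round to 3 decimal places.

0.039 per s

At the threshold, the rate on comfrey flowers alone equals the profitability of shallow corollas: λ·15.4/(1 + λ·12.3) = 5.12/12.7 = 0.4031.
Rearranging, λ(15.4 − 0.4031×12.3) = 0.4031, so λ = 0.4031/10.44 = 0.03861 per s.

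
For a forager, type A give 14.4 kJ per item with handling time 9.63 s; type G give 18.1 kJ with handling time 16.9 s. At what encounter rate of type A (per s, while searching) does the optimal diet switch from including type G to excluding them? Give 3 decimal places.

The zero-one rule: include type G iff E₂/h₂ > λE₁/(1+λh₁). Equality gives the switch point.
λE₁h₂ = E₂ + λE₂h₁ ⇒ λ = E₂/(E₁h₂ − E₂h₁) = 18.1/(243.4 − 174.3) = 0.2621 per s.

0.262 per s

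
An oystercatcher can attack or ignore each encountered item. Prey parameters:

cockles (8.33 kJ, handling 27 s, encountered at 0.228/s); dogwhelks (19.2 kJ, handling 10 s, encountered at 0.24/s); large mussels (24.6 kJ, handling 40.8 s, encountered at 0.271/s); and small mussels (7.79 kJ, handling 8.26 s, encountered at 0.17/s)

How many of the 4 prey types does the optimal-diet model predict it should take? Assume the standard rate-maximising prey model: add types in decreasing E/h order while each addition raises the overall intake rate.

1

Rank by E/h (kJ/s): dogwhelks 1.92, small mussels 0.943, large mussels 0.603, cockles 0.309. Include each in turn until the next type's E/h falls below the running intake rate.
Rate on top 1: 1.355. small mussels: 0.943 < 1.355 → exclude; stop.
Optimal diet: dogwhelks — 1 of 4 types.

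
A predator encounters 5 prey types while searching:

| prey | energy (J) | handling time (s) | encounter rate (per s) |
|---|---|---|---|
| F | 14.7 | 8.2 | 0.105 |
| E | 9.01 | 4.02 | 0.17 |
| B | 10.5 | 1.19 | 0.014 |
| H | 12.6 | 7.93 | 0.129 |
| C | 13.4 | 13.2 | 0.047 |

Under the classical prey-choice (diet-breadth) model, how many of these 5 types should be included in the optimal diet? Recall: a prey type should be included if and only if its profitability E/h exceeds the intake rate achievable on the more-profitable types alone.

4

Profitabilities (E/h, J/s): B 8.82, E 2.24, F 1.79, H 1.59, C 1.02. Add prey in this order while the next type's profitability exceeds the intake rate on those already taken.
Rate on top 1: 0.1446. E: 2.24 > 0.1446 → include.
Rate on top 2: 0.9874. F: 1.79 > 0.9874 → include.
Rate on top 3: 1.258. H: 1.59 > 1.258 → include.
Rate on top 4: 1.353. C: 1.02 < 1.353 → exclude; stop.
Optimal diet: B, E, F, H — 4 of 5 types.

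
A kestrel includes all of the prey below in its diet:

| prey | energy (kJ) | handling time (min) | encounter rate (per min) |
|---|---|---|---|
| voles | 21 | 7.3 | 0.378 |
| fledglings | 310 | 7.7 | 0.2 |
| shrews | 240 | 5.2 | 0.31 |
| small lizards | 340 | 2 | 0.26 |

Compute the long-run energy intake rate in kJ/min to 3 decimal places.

Energy encountered per unit search time: 0.378×21 + 0.2×310 + 0.31×240 + 0.26×340 = 232.7 kJ/min.
Handling time per unit search time: 0.378×7.3 + 0.2×7.7 + 0.31×5.2 + 0.26×2 = 6.431.
Rate = 232.7/(1 + 6.431) = 31.32 kJ/min.

31.318 kJ/min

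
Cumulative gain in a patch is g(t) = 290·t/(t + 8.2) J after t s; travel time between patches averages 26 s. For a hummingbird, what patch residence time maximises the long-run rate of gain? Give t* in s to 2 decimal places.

14.60 s

Maximise g(t)/(T+t): set derivative to zero → g'(t)(T+t) = g(t).
g'(t) = 290·8.2/(t + 8.2)². Setting 290·8.2/(t+8.2)² = 290t/[(t+8.2)(26+t)] gives 8.2(26+t) = t(t+8.2), so t² = 8.2×26 = 213.2.
t* = √213.2 = 14.6 s.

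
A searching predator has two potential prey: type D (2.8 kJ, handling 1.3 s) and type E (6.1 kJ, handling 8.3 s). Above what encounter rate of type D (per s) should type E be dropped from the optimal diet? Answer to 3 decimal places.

The zero-one rule: include type E iff E₂/h₂ > λE₁/(1+λh₁). Equality gives the switch point.
λE₁h₂ = E₂ + λE₂h₁ ⇒ λ = E₂/(E₁h₂ − E₂h₁) = 6.1/(23.24 − 7.93) = 0.3984 per s.

0.398 per s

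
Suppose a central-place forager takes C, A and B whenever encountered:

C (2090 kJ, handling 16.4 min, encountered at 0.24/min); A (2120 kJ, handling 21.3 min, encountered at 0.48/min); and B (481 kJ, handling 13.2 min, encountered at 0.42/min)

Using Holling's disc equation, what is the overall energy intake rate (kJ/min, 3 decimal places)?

83.135 kJ/min

R = (0.24×2090 + 0.48×2120 + 0.42×481) / (1 + 0.24×16.4 + 0.48×21.3 + 0.42×13.2) = 1721/20.7 = 83.13 kJ/min.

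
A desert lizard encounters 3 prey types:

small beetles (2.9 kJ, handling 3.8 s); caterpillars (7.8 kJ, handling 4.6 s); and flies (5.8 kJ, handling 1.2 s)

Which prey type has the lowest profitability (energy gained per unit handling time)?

small beetles

Profitability E/h (kJ/s): small beetles = 2.9/3.8 = 0.763, caterpillars = 7.8/4.6 = 1.7, flies = 5.8/1.2 = 4.83.
Ranked: flies > caterpillars > small beetles.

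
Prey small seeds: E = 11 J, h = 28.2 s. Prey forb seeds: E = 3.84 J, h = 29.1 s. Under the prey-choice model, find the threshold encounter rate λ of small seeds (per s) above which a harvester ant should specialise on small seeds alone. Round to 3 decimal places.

At the threshold, the rate on small seeds alone equals the profitability of forb seeds: λ·11/(1 + λ·28.2) = 3.84/29.1 = 0.132.
Rearranging, λ(11 − 0.132×28.2) = 0.132, so λ = 0.132/7.279 = 0.01813 per s.

0.018 per s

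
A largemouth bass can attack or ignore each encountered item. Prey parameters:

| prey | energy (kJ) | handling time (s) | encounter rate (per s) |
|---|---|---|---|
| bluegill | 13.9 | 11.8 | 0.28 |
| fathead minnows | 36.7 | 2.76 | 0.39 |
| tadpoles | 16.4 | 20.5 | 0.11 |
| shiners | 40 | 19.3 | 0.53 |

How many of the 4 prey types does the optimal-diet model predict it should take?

Profitabilities (E/h, kJ/s): fathead minnows 13.3, shiners 2.07, bluegill 1.18, tadpoles 0.8. Add prey in this order while the next type's profitability exceeds the intake rate on those already taken.
Rate on top 1: 6.893. shiners: 2.07 < 6.893 → exclude; stop.
Optimal diet: fathead minnows — 1 of 4 types.

1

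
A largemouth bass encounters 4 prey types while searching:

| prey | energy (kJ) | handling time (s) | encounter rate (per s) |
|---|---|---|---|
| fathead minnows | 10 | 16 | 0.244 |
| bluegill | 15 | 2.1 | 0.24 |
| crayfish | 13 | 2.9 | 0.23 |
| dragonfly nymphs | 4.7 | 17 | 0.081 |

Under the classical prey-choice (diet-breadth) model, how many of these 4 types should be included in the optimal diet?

2

Profitabilities (E/h, kJ/s): bluegill 7.14, crayfish 4.48, fathead minnows 0.625, dragonfly nymphs 0.276. Add prey in this order while the next type's profitability exceeds the intake rate on those already taken.
Rate on top 1: 2.394. crayfish: 4.48 > 2.394 → include.
Rate on top 2: 3.035. fathead minnows: 0.625 < 3.035 → exclude; stop.
Optimal diet: bluegill, crayfish — 2 of 4 types.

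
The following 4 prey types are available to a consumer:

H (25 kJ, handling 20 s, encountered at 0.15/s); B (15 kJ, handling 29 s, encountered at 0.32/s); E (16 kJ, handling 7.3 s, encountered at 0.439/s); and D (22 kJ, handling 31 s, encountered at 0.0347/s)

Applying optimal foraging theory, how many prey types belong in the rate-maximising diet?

Rank by E/h (kJ/s): E 2.19, H 1.25, D 0.71, B 0.517. Include each in turn until the next type's E/h falls below the running intake rate.
Rate on top 1: 1.671. H: 1.25 < 1.671 → exclude; stop.
Optimal diet: E — 1 of 4 types.

1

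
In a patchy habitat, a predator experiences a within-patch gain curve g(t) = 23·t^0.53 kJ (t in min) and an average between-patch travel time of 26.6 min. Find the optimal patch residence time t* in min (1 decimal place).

30.0 min

Maximise g(t)/(T+t): set derivative to zero → g'(t)(T+t) = g(t).
g'(t) = 0.53·23·t^-0.47. Setting 0.53·23·t^-0.47 = 23·t^0.53/(26.6+t) gives 0.53(26.6+t) = t, so 0.47·t = 0.53×26.6.
t* = 0.53×26.6/0.47 = 30 min.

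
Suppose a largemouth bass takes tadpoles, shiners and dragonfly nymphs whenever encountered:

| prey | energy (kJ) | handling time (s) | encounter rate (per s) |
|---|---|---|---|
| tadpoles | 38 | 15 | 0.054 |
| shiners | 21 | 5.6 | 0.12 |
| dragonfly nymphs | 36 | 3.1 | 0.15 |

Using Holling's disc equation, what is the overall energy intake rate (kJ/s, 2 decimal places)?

R = (0.054×38 + 0.12×21 + 0.15×36) / (1 + 0.054×15 + 0.12×5.6 + 0.15×3.1) = 9.972/2.947 = 3.384 kJ/s.

3.38 kJ/s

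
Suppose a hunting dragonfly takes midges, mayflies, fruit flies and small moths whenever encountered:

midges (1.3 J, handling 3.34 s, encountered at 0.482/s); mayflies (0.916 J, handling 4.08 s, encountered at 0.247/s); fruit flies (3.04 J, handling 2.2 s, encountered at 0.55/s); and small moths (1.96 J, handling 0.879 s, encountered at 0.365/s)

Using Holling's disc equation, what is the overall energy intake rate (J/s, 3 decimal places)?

0.629 J/s

Energy encountered per unit search time: 0.482×1.3 + 0.247×0.916 + 0.55×3.04 + 0.365×1.96 = 3.24 J/s.
Handling time per unit search time: 0.482×3.34 + 0.247×4.08 + 0.55×2.2 + 0.365×0.879 = 4.148.
Rate = 3.24/(1 + 4.148) = 0.6294 J/s.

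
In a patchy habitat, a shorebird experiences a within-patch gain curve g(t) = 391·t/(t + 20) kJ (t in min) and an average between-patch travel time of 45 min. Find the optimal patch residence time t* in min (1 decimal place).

30.0 min

Maximise g(t)/(T+t): set derivative to zero → g'(t)(T+t) = g(t).
g'(t) = 391·20/(t + 20)². Setting 391·20/(t+20)² = 391t/[(t+20)(45+t)] gives 20(45+t) = t(t+20), so t² = 20×45 = 900.
t* = √900 = 30 min.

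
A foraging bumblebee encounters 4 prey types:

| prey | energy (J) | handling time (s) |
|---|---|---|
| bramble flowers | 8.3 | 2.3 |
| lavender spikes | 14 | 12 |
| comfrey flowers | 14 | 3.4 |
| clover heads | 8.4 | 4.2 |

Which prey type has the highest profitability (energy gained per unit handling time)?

comfrey flowers

In descending order of E/h:
comfrey flowers: 14/3.4 = 4.12 J/s
bramble flowers: 8.3/2.3 = 3.61 J/s
clover heads: 8.4/4.2 = 2 J/s
lavender spikes: 14/12 = 1.17 J/s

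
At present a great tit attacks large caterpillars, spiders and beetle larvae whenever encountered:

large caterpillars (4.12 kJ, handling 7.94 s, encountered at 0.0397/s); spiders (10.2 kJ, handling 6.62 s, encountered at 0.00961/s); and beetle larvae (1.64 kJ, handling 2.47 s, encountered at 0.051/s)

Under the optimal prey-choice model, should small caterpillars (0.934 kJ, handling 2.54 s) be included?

On large caterpillars, spiders and beetle larvae alone, R = ΣλE/(1+Σλh) = 0.3452/1.505 = 0.2294 kJ/s.
Profitability of small caterpillars: 0.934/2.54 = 0.3677 kJ/s.
Since 0.3677 > R, including small caterpillars increases the long-run rate.

Yes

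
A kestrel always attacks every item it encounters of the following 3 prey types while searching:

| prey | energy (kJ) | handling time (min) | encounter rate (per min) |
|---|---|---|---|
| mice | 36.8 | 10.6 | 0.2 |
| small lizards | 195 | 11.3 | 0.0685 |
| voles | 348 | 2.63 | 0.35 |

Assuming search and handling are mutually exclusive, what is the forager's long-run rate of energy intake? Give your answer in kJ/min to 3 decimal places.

Energy encountered per unit search time: 0.2×36.8 + 0.0685×195 + 0.35×348 = 142.5 kJ/min.
Handling time per unit search time: 0.2×10.6 + 0.0685×11.3 + 0.35×2.63 = 3.815.
Rate = 142.5/(1 + 3.815) = 29.6 kJ/min.

29.601 kJ/min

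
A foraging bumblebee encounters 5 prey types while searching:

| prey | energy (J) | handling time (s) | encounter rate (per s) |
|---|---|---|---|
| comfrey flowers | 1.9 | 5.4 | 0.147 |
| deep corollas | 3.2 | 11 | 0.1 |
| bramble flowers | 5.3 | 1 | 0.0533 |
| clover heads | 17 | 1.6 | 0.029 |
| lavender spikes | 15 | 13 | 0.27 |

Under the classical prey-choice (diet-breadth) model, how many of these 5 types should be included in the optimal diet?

Rank by E/h (J/s): clover heads 10.6, bramble flowers 5.3, lavender spikes 1.15, comfrey flowers 0.352, deep corollas 0.291. Include each in turn until the next type's E/h falls below the running intake rate.
Rate on top 1: 0.4711. bramble flowers: 5.3 > 0.4711 → include.
Rate on top 2: 0.7052. lavender spikes: 1.15 > 0.7052 → include.
Rate on top 3: 1.047. comfrey flowers: 0.352 < 1.047 → exclude; stop.
Optimal diet: clover heads, bramble flowers, lavender spikes — 3 of 5 types.

3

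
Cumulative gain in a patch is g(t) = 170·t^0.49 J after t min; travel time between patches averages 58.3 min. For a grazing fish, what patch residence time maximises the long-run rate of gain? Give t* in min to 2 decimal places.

Optimal t* satisfies g'(t*) = g(t*)/(T + t*).
g'(t) = 0.49·170·t^-0.51. Setting 0.49·170·t^-0.51 = 170·t^0.49/(58.3+t) gives 0.49(58.3+t) = t, so 0.51·t = 0.49×58.3.
t* = 0.49×58.3/0.51 = 56.01 min.

56.01 min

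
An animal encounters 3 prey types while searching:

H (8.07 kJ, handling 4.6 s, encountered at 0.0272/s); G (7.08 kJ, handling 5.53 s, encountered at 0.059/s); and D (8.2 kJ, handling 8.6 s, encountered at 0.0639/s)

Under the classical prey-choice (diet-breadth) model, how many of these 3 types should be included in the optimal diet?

3

Rank by E/h (kJ/s): H 1.75, G 1.28, D 0.953. Include each in turn until the next type's E/h falls below the running intake rate.
Rate on top 1: 0.1951. G: 1.28 > 0.1951 → include.
Rate on top 2: 0.439. D: 0.953 > 0.439 → include.
Optimal diet: H, G, D — 3 of 3 types.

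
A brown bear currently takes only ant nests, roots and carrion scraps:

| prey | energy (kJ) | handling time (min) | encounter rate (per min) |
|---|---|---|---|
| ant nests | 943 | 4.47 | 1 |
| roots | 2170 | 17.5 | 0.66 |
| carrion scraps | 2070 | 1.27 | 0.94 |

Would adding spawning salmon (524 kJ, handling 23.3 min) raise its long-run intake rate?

No

On ant nests, roots and carrion scraps alone, R = ΣλE/(1+Σλh) = 4321/18.21 = 237.2 kJ/min.
Profitability of spawning salmon: 524/23.3 = 22.49 kJ/min.
22.49 < 237.2, so adding spawning salmon would lower the average — exclude it.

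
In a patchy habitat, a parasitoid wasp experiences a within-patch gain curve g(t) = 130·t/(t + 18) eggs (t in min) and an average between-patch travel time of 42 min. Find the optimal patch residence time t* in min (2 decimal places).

27.50 min

Optimal t* satisfies g'(t*) = g(t*)/(T + t*).
g'(t) = 130·18/(t + 18)². Setting 130·18/(t+18)² = 130t/[(t+18)(42+t)] gives 18(42+t) = t(t+18), so t² = 18×42 = 756.
t* = √756 = 27.5 min.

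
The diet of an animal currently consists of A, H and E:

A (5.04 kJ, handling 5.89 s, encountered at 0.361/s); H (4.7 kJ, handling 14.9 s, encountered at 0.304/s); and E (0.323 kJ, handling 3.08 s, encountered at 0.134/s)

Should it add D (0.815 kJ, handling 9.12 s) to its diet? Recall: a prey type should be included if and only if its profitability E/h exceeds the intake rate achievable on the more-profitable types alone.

No

On A, H and E alone, R = ΣλE/(1+Σλh) = 3.292/8.069 = 0.4079 kJ/s.
D: E/h = 0.815/9.12 = 0.08936 kJ/s.
0.08936 < 0.4079, so adding D would lower the average — exclude it.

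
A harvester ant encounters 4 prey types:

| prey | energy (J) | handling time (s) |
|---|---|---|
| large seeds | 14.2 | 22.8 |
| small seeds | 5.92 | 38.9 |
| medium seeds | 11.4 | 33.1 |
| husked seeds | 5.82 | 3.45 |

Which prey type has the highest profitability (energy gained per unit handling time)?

In descending order of E/h:
husked seeds: 5.82/3.45 = 1.69 J/s
large seeds: 14.2/22.8 = 0.623 J/s
medium seeds: 11.4/33.1 = 0.344 J/s
small seeds: 5.92/38.9 = 0.152 J/s

husked seeds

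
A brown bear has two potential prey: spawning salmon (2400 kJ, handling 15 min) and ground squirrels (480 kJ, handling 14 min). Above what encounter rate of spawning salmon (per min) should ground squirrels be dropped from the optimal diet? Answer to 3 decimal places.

0.018 per min

At the threshold, the rate on spawning salmon alone equals the profitability of ground squirrels: λ·2400/(1 + λ·15) = 480/14 = 34.29.
Rearranging, λ(2400 − 34.29×15) = 34.29, so λ = 34.29/1886 = 0.01818 per min.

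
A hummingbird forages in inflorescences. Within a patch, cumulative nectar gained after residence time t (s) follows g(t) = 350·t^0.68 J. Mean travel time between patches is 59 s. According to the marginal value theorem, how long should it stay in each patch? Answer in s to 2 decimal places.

125.38 s

Maximise g(t)/(T+t): set derivative to zero → g'(t)(T+t) = g(t).
g'(t) = 0.68·350·t^-0.32. Setting 0.68·350·t^-0.32 = 350·t^0.68/(59+t) gives 0.68(59+t) = t, so 0.32·t = 0.68×59.
t* = 0.68×59/0.32 = 125.4 s.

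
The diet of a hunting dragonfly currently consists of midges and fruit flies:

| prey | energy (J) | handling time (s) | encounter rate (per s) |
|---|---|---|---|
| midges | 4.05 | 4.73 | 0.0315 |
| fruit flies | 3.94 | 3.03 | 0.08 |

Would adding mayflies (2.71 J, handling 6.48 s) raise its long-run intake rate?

Yes

Current rate: (0.0315×4.05 + 0.08×3.94)/(1 + 0.0315×4.73 + 0.08×3.03) = 0.3182 J/s.
Profitability of mayflies: 2.71/6.48 = 0.4182 J/s.
Since 0.4182 > R, including mayflies increases the long-run rate.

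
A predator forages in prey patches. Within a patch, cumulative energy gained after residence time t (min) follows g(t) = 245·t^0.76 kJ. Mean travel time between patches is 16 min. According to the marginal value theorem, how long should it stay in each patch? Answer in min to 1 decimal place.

Optimal t* satisfies g'(t*) = g(t*)/(T + t*).
g'(t) = 0.76·245·t^-0.24. Setting 0.76·245·t^-0.24 = 245·t^0.76/(16+t) gives 0.76(16+t) = t, so 0.24·t = 0.76×16.
t* = 0.76×16/0.24 = 50.67 min.

50.7 min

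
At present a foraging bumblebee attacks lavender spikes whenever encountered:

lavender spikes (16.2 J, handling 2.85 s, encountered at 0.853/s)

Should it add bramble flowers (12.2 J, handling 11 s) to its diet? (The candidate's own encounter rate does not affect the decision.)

On lavender spikes alone, R = ΣλE/(1+Σλh) = 13.82/3.431 = 4.028 J/s.
bramble flowers: E/h = 12.2/11 = 1.109 J/s.
Since 1.109 < R, time spent handling bramble flowers is better spent searching.

No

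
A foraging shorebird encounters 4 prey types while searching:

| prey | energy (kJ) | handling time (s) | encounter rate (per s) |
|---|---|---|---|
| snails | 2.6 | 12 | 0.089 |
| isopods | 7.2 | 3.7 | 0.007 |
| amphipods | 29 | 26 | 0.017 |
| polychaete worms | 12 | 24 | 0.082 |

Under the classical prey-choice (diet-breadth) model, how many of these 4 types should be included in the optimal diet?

3

Profitabilities (E/h, kJ/s): isopods 1.95, amphipods 1.12, polychaete worms 0.5, snails 0.217. Add prey in this order while the next type's profitability exceeds the intake rate on those already taken.
Rate on top 1: 0.04913. amphipods: 1.12 > 0.04913 → include.
Rate on top 2: 0.3702. polychaete worms: 0.5 > 0.3702 → include.
Rate on top 3: 0.4445. snails: 0.217 < 0.4445 → exclude; stop.
Optimal diet: isopods, amphipods, polychaete worms — 3 of 4 types.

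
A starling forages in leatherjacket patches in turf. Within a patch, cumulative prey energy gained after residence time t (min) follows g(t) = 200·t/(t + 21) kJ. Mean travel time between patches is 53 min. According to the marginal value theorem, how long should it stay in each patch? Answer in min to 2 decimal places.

33.36 min

Optimal t* satisfies g'(t*) = g(t*)/(T + t*).
g'(t) = 200·21/(t + 21)². Setting 200·21/(t+21)² = 200t/[(t+21)(53+t)] gives 21(53+t) = t(t+21), so t² = 21×53 = 1113.
t* = √1113 = 33.36 min.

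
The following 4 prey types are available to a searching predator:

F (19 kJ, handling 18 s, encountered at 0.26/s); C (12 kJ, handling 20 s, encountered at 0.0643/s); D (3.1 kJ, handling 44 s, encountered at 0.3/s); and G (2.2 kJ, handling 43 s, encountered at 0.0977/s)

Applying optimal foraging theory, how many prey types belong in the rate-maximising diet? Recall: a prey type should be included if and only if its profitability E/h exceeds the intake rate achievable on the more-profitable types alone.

1

Profitabilities (E/h, kJ/s): F 1.06, C 0.6, D 0.0705, G 0.0512. Add prey in this order while the next type's profitability exceeds the intake rate on those already taken.
Rate on top 1: 0.8697. C: 0.6 < 0.8697 → exclude; stop.
Optimal diet: F — 1 of 4 types.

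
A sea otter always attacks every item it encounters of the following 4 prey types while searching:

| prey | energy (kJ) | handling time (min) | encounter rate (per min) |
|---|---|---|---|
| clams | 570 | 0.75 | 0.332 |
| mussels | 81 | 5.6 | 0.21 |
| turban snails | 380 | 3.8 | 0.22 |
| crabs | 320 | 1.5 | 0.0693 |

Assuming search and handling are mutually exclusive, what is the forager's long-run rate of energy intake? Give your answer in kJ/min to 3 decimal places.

R = Σλ_iE_i / (1 + Σλ_ih_i)
Numerator: 0.332×570 + 0.21×81 + 0.22×380 + 0.0693×320 = 312
Denominator: 1 + 0.332×0.75 + 0.21×5.6 + 0.22×3.8 + 0.0693×1.5 = 3.365
R = 312/3.365 = 92.73 kJ/min

92.728 kJ/min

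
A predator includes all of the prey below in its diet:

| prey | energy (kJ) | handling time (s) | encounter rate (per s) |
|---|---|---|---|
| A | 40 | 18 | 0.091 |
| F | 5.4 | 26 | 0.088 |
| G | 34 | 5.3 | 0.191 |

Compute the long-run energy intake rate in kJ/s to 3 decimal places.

1.787 kJ/s

R = Σλ_iE_i / (1 + Σλ_ih_i)
Numerator: 0.091×40 + 0.088×5.4 + 0.191×34 = 10.61
Denominator: 1 + 0.091×18 + 0.088×26 + 0.191×5.3 = 5.938
R = 10.61/5.938 = 1.787 kJ/s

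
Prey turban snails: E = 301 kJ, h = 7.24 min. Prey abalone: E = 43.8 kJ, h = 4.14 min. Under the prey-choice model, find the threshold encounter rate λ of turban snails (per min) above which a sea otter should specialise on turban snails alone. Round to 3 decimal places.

Drop abalone once their profitability E₂/h₂ falls below the rate achievable on turban snails alone: E₂/h₂ = λE₁/(1 + λh₁).
Solve for λ: λE₁h₂ = E₂(1 + λh₁) → λ(E₁h₂ − E₂h₁) = E₂ → λ = E₂/(E₁h₂ − E₂h₁).
λ = 43.8/(301×4.14 − 43.8×7.24) = 43.8/929 = 0.04715 per min.

0.047 per min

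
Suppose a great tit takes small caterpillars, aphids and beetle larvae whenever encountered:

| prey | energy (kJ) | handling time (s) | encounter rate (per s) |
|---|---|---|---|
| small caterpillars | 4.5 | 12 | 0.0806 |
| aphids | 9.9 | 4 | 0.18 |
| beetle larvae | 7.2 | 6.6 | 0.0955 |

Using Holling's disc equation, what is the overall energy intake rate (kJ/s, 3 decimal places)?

R = Σλ_iE_i / (1 + Σλ_ih_i)
Numerator: 0.0806×4.5 + 0.18×9.9 + 0.0955×7.2 = 2.832
Denominator: 1 + 0.0806×12 + 0.18×4 + 0.0955×6.6 = 3.317
R = 2.832/3.317 = 0.8537 kJ/s

0.854 kJ/s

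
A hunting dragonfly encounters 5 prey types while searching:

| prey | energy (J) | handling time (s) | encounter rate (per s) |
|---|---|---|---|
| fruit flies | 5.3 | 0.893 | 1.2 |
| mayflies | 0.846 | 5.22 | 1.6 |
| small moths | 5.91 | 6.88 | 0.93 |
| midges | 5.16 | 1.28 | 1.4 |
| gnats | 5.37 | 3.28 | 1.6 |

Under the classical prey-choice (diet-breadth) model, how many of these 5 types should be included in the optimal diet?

2

Rank by E/h (J/s): fruit flies 5.94, midges 4.03, gnats 1.64, small moths 0.859, mayflies 0.162. Include each in turn until the next type's E/h falls below the running intake rate.
Rate on top 1: 3.07. midges: 4.03 > 3.07 → include.
Rate on top 2: 3.516. gnats: 1.64 < 3.516 → exclude; stop.
Optimal diet: fruit flies, midges — 2 of 5 types.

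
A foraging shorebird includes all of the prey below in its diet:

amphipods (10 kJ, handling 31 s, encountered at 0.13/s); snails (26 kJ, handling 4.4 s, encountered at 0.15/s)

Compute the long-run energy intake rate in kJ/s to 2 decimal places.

0.91 kJ/s

Energy encountered per unit search time: 0.13×10 + 0.15×26 = 5.2 kJ/s.
Handling time per unit search time: 0.13×31 + 0.15×4.4 = 4.69.
Rate = 5.2/(1 + 4.69) = 0.9139 kJ/s.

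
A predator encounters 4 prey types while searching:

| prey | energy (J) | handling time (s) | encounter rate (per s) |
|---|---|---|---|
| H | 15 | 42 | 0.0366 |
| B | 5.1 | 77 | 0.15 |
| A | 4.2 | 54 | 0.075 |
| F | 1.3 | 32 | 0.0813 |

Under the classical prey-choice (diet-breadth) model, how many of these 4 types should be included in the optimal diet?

1

E/h in descending order: H 0.357, A 0.0778, B 0.0662, F 0.0406 J/s. The optimal diet is the largest prefix of this list for which every included type satisfies E_i/h_i > R on the types above it.
Rate on top 1: 0.2164. A: 0.0778 < 0.2164 → exclude; stop.
Optimal diet: H — 1 of 4 types.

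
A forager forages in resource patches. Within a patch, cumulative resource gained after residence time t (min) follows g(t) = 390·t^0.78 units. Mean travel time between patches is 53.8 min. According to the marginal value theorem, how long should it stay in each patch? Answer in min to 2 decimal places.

Maximise g(t)/(T+t): set derivative to zero → g'(t)(T+t) = g(t).
g'(t) = 0.78·390·t^-0.22. Setting 0.78·390·t^-0.22 = 390·t^0.78/(53.8+t) gives 0.78(53.8+t) = t, so 0.22·t = 0.78×53.8.
t* = 0.78×53.8/0.22 = 190.7 min.

190.75 min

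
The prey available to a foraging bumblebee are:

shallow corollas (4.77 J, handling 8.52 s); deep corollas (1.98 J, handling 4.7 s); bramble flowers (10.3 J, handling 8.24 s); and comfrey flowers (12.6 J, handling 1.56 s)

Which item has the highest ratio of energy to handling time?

comfrey flowers

In descending order of E/h:
comfrey flowers: 12.6/1.56 = 8.08 J/s
bramble flowers: 10.3/8.24 = 1.25 J/s
shallow corollas: 4.77/8.52 = 0.56 J/s
deep corollas: 1.98/4.7 = 0.421 J/s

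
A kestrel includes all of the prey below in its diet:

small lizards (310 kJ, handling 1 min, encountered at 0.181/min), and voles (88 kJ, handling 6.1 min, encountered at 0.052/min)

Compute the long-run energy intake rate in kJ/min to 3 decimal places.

R = Σλ_iE_i / (1 + Σλ_ih_i)
Numerator: 0.181×310 + 0.052×88 = 60.69
Denominator: 1 + 0.181×1 + 0.052×6.1 = 1.498
R = 60.69/1.498 = 40.51 kJ/min

40.506 kJ/min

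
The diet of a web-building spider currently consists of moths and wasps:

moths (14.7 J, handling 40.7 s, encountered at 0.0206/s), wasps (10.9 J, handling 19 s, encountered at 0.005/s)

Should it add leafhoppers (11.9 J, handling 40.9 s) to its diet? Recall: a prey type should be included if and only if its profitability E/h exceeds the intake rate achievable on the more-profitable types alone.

Yes

Current rate: (0.0206×14.7 + 0.005×10.9)/(1 + 0.0206×40.7 + 0.005×19) = 0.1848 J/s.
leafhoppers: E/h = 11.9/40.9 = 0.291 J/s.
0.291 > 0.1848, so adding leafhoppers raises the average — include it.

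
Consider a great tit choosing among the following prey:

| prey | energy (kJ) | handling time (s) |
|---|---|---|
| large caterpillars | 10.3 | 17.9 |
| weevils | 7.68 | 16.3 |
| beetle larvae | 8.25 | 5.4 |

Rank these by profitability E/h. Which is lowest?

In descending order of E/h:
beetle larvae: 8.25/5.4 = 1.53 kJ/s
large caterpillars: 10.3/17.9 = 0.575 kJ/s
weevils: 7.68/16.3 = 0.471 kJ/s

weevils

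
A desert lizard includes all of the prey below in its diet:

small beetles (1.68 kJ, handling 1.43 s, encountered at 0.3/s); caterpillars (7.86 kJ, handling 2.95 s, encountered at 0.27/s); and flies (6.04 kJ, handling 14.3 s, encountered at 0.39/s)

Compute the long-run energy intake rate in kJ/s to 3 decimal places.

R = Σλ_iE_i / (1 + Σλ_ih_i)
Numerator: 0.3×1.68 + 0.27×7.86 + 0.39×6.04 = 4.982
Denominator: 1 + 0.3×1.43 + 0.27×2.95 + 0.39×14.3 = 7.803
R = 4.982/7.803 = 0.6385 kJ/s

0.638 kJ/s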